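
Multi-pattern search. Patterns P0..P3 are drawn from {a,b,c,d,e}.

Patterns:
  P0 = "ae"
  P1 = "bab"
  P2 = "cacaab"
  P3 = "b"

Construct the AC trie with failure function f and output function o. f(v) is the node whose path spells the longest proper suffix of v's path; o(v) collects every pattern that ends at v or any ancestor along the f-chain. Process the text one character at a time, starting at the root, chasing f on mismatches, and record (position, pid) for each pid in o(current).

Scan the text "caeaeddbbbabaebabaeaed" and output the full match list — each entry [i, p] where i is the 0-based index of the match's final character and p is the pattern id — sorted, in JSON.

Build automaton:
Trie nodes:
  n0 'ε': a→1 b→3 c→6
  n1 'a': e→2
  n2 'ae': ·  [P0 ends]
  n3 'b': a→4  [P3 ends]
  n4 'ba': b→5
  n5 'bab': ·  [P1 ends]
  n6 'c': a→7
  n7 'ca': c→8
  n8 'cac': a→9
  n9 'caca': a→10
  n10 'cacaa': b→11
  n11 'cacaab': ·  [P2 ends]

BFS fail/out derivation:
  n1('a'): parent n0 fail=0; on 'a' 0 → fail=0;  out ∅∪∅=∅
  n3('b'): parent n0 fail=0; on 'b' 0 → fail=0;  out {3}∪∅={3}
  n6('c'): parent n0 fail=0; on 'c' 0 → fail=0;  out ∅∪∅=∅
  n2('ae'): parent n1 fail=0; on 'e' 0 → fail=0;  out {0}∪∅={0}
  n4('ba'): parent n3 fail=0; on 'a' 0 → fail=1;  out ∅∪∅=∅
  n7('ca'): parent n6 fail=0; on 'a' 0 → fail=1;  out ∅∪∅=∅
  n5('bab'): parent n4 fail=1; on 'b' 1→0 → fail=3;  out {1}∪{3}={1,3}
  n8('cac'): parent n7 fail=1; on 'c' 1→0 → fail=6;  out ∅∪∅=∅
  n9('caca'): parent n8 fail=6; on 'a' 6 → fail=7;  out ∅∪∅=∅
  n10('cacaa'): parent n9 fail=7; on 'a' 7→1→0 → fail=1;  out ∅∪∅=∅
  n11('cacaab'): parent n10 fail=1; on 'b' 1→0 → fail=3;  out {2}∪{3}={2,3}

Scan:
pos 0 'c': at 6
pos 1 'a': at 7
pos 2 'e': at 2 (via fail)  ** P0@[1:2]
pos 3 'a': at 1 (via fail)
pos 4 'e': at 2  ** P0@[3:4]
pos 5 'd': at 0 (via fail)
pos 6 'd': at 0
pos 7 'b': at 3  ** P3@[7:7]
pos 8 'b': at 3 (via fail)  ** P3@[8:8]
pos 9 'b': at 3 (via fail)  ** P3@[9:9]
pos 10 'a': at 4
pos 11 'b': at 5  ** P1@[9:11],P3@[11:11]
pos 12 'a': at 4 (via fail)
pos 13 'e': at 2 (via fail)  ** P0@[12:13]
pos 14 'b': at 3 (via fail)  ** P3@[14:14]
pos 15 'a': at 4
pos 16 'b': at 5  ** P1@[14:16],P3@[16:16]
pos 17 'a': at 4 (via fail)
pos 18 'e': at 2 (via fail)  ** P0@[17:18]
pos 19 'a': at 1 (via fail)
pos 20 'e': at 2  ** P0@[19:20]
pos 21 'd': at 0 (via fail)

Result: [[2,0],[4,0],[7,3],[8,3],[9,3],[11,1],[11,3],[13,0],[14,3],[16,1],[16,3],[18,0],[20,0]]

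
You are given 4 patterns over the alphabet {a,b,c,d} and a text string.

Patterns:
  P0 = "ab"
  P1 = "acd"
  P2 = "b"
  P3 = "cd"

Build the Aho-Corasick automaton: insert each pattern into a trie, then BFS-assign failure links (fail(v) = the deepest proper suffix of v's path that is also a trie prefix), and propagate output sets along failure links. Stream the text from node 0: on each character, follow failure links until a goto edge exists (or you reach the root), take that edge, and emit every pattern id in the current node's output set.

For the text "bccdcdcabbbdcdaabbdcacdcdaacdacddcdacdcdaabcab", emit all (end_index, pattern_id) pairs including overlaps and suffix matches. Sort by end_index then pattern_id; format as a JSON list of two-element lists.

Build:
Trie nodes:
  n0 'ε': a→1 b→5 c→6
  n1 'a': b→2 c→3
  n2 'ab': ·  [P0 ends]
  n3 'ac': d→4
  n4 'acd': ·  [P1 ends]
  n5 'b': ·  [P2 ends]
  n6 'c': d→7
  n7 'cd': ·  [P3 ends]

Failure links (BFS by depth):
  fail(1) 'a': from fail(0)=0 chase 'a': 0 ⇒ 0;  out=∅∪out(0)=∅
  fail(5) 'b': from fail(0)=0 chase 'b': 0 ⇒ 0;  out={2}∪out(0)={2}
  fail(6) 'c': from fail(0)=0 chase 'c': 0 ⇒ 0;  out=∅∪out(0)=∅
  fail(2) 'ab': from fail(1)=0 chase 'b': 0 ⇒ 5;  out={0}∪out(5)={0,2}
  fail(3) 'ac': from fail(1)=0 chase 'c': 0 ⇒ 6;  out=∅∪out(6)=∅
  fail(7) 'cd': from fail(6)=0 chase 'd': 0 ⇒ 0;  out={3}∪out(0)={3}
  fail(4) 'acd': from fail(3)=6 chase 'd': 6 ⇒ 7;  out={1}∪out(7)={1,3}

Text stream:
i=0 'b': node 0→5  ** P2@[0:0]
i=1 'c': node 5→6 (via fail)
i=2 'c': node 6→6 (via fail)
i=3 'd': node 6→7  ** P3@[2:3]
i=4 'c': node 7→6 (via fail)
i=5 'd': node 6→7  ** P3@[4:5]
i=6 'c': node 7→6 (via fail)
i=7 'a': node 6→1 (via fail)
i=8 'b': node 1→2  ** P0@[7:8],P2@[8:8]
i=9 'b': node 2→5 (via fail)  ** P2@[9:9]
i=10 'b': node 5→5 (via fail)  ** P2@[10:10]
i=11 'd': node 5→0 (via fail)
i=12 'c': node 0→6
i=13 'd': node 6→7  ** P3@[12:13]
i=14 'a': node 7→1 (via fail)
i=15 'a': node 1→1 (via fail)
i=16 'b': node 1→2  ** P0@[15:16],P2@[16:16]
i=17 'b': node 2→5 (via fail)  ** P2@[17:17]
i=18 'd': node 5→0 (via fail)
i=19 'c': node 0→6
i=20 'a': node 6→1 (via fail)
i=21 'c': node 1→3
i=22 'd': node 3→4  ** P1@[20:22],P3@[21:22]
i=23 'c': node 4→6 (via fail)
i=24 'd': node 6→7  ** P3@[23:24]
i=25 'a': node 7→1 (via fail)
i=26 'a': node 1→1 (via fail)
i=27 'c': node 1→3
i=28 'd': node 3→4  ** P1@[26:28],P3@[27:28]
i=29 'a': node 4→1 (via fail)
i=30 'c': node 1→3
i=31 'd': node 3→4  ** P1@[29:31],P3@[30:31]
i=32 'd': node 4→0 (via fail)
i=33 'c': node 0→6
i=34 'd': node 6→7  ** P3@[33:34]
i=35 'a': node 7→1 (via fail)
i=36 'c': node 1→3
i=37 'd': node 3→4  ** P1@[35:37],P3@[36:37]
i=38 'c': node 4→6 (via fail)
i=39 'd': node 6→7  ** P3@[38:39]
i=40 'a': node 7→1 (via fail)
i=41 'a': node 1→1 (via fail)
i=42 'b': node 1→2  ** P0@[41:42],P2@[42:42]
i=43 'c': node 2→6 (via fail)
i=44 'a': node 6→1 (via fail)
i=45 'b': node 1→2  ** P0@[44:45],P2@[45:45]

Matches: [[0,2],[3,3],[5,3],[8,0],[8,2],[9,2],[10,2],[13,3],[16,0],[16,2],[17,2],[22,1],[22,3],[24,3],[28,1],[28,3],[31,1],[31,3],[34,3],[37,1],[37,3],[39,3],[42,0],[42,2],[45,0],[45,2]]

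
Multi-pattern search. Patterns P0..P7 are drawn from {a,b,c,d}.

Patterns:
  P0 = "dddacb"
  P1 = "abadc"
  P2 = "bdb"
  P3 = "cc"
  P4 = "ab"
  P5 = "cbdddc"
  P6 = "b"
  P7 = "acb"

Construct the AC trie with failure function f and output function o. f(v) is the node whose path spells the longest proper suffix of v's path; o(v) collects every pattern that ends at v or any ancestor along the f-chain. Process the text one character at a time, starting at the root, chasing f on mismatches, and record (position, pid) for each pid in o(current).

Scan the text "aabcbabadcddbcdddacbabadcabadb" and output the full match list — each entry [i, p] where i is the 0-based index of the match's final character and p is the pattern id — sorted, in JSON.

Construct AC machine:
Trie nodes:
  n0 'ε': a→7 b→12 c→15 d→1
  n1 'd': d→2
  n2 'dd': d→3
  n3 'ddd': a→4
  n4 'ddda': c→5
  n5 'dddac': b→6
  n6 'dddacb': ·  ←P0
  n7 'a': b→8 c→22
  n8 'ab': a→9  ←P4
  n9 'aba': d→10
  n10 'abad': c→11
  n11 'abadc': ·  ←P1
  n12 'b': d→13  ←P6
  n13 'bd': b→14
  n14 'bdb': ·  ←P2
  n15 'c': b→17 c→16
  n16 'cc': ·  ←P3
  n17 'cb': d→18
  n18 'cbd': d→19
  n19 'cbdd': d→20
  n20 'cbddd': c→21
  n21 'cbdddc': ·  ←P5
  n22 'ac': b→23
  n23 'acb': ·  ←P7

Failure links (BFS by depth):
  n1('d'): parent n0 fail=0; on 'd' 0 → fail=0;  out ∅∪∅=∅
  n7('a'): parent n0 fail=0; on 'a' 0 → fail=0;  out ∅∪∅=∅
  n12('b'): parent n0 fail=0; on 'b' 0 → fail=0;  out {6}∪∅={6}
  n15('c'): parent n0 fail=0; on 'c' 0 → fail=0;  out ∅∪∅=∅
  n2('dd'): parent n1 fail=0; on 'd' 0 → fail=1;  out ∅∪∅=∅
  n8('ab'): parent n7 fail=0; on 'b' 0 → fail=12;  out {4}∪{6}={4,6}
  n13('bd'): parent n12 fail=0; on 'd' 0 → fail=1;  out ∅∪∅=∅
  n16('cc'): parent n15 fail=0; on 'c' 0 → fail=15;  out {3}∪∅={3}
  n17('cb'): parent n15 fail=0; on 'b' 0 → fail=12;  out ∅∪{6}={6}
  n22('ac'): parent n7 fail=0; on 'c' 0 → fail=15;  out ∅∪∅=∅
  n3('ddd'): parent n2 fail=1; on 'd' 1 → fail=2;  out ∅∪∅=∅
  n9('aba'): parent n8 fail=12; on 'a' 12→0 → fail=7;  out ∅∪∅=∅
  n14('bdb'): parent n13 fail=1; on 'b' 1→0 → fail=12;  out {2}∪{6}={2,6}
  n18('cbd'): parent n17 fail=12; on 'd' 12 → fail=13;  out ∅∪∅=∅
  n23('acb'): parent n22 fail=15; on 'b' 15 → fail=17;  out {7}∪{6}={6,7}
  n4('ddda'): parent n3 fail=2; on 'a' 2→1→0 → fail=7;  out ∅∪∅=∅
  n10('abad'): parent n9 fail=7; on 'd' 7→0 → fail=1;  out ∅∪∅=∅
  n19('cbdd'): parent n18 fail=13; on 'd' 13→1 → fail=2;  out ∅∪∅=∅
  n5('dddac'): parent n4 fail=7; on 'c' 7 → fail=22;  out ∅∪∅=∅
  n11('abadc'): parent n10 fail=1; on 'c' 1→0 → fail=15;  out {1}∪∅={1}
  n20('cbddd'): parent n19 fail=2; on 'd' 2 → fail=3;  out ∅∪∅=∅
  n6('dddacb'): parent n5 fail=22; on 'b' 22 → fail=23;  out {0}∪{6,7}={0,6,7}
  n21('cbdddc'): parent n20 fail=3; on 'c' 3→2→1→0 → fail=15;  out {5}∪∅={5}

Run:
[0] read 'a'  n0⇒n7
[1] read 'a'  n7⇒n7 (via fail)
[2] read 'b'  n7⇒n8  emit P4@[1:2],P6@[2:2]
[3] read 'c'  n8⇒n15 (via fail)
[4] read 'b'  n15⇒n17  emit P6@[4:4]
[5] read 'a'  n17⇒n7 (via fail)
[6] read 'b'  n7⇒n8  emit P4@[5:6],P6@[6:6]
[7] read 'a'  n8⇒n9
[8] read 'd'  n9⇒n10
[9] read 'c'  n10⇒n11  emit P1@[5:9]
[10] read 'd'  n11⇒n1 (via fail)
[11] read 'd'  n1⇒n2
[12] read 'b'  n2⇒n12 (via fail)  emit P6@[12:12]
[13] read 'c'  n12⇒n15 (via fail)
[14] read 'd'  n15⇒n1 (via fail)
[15] read 'd'  n1⇒n2
[16] read 'd'  n2⇒n3
[17] read 'a'  n3⇒n4
[18] read 'c'  n4⇒n5
[19] read 'b'  n5⇒n6  emit P0@[14:19],P6@[19:19],P7@[17:19]
[20] read 'a'  n6⇒n7 (via fail)
[21] read 'b'  n7⇒n8  emit P4@[20:21],P6@[21:21]
[22] read 'a'  n8⇒n9
[23] read 'd'  n9⇒n10
[24] read 'c'  n10⇒n11  emit P1@[20:24]
[25] read 'a'  n11⇒n7 (via fail)
[26] read 'b'  n7⇒n8  emit P4@[25:26],P6@[26:26]
[27] read 'a'  n8⇒n9
[28] read 'd'  n9⇒n10
[29] read 'b'  n10⇒n12 (via fail)  emit P6@[29:29]

Result: [[2,4],[2,6],[4,6],[6,4],[6,6],[9,1],[12,6],[19,0],[19,6],[19,7],[21,4],[21,6],[24,1],[26,4],[26,6],[29,6]]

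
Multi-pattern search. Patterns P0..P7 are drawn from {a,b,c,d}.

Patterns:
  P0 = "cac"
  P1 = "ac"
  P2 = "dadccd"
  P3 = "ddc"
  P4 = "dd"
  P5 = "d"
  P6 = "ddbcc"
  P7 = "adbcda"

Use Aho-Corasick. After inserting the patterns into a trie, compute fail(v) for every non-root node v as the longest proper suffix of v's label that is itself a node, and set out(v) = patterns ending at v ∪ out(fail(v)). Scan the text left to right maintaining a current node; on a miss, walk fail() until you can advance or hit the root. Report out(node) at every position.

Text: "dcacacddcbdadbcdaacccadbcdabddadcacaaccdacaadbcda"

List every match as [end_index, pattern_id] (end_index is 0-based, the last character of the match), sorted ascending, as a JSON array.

Build automaton:
Trie (insert patterns):
  0='ε' goto a→4 c→1 d→6
  1='c' goto a→2
  2='ca' goto c→3
  3='cac' goto ·  [P0 ends]
  4='a' goto c→5 d→17
  5='ac' goto ·  [P1 ends]
  6='d' goto a→7 d→12  [P5 ends]
  7='da' goto d→8
  8='dad' goto c→9
  9='dadc' goto c→10
  10='dadcc' goto d→11
  11='dadccd' goto ·  [P2 ends]
  12='dd' goto b→14 c→13  [P4 ends]
  13='ddc' goto ·  [P3 ends]
  14='ddb' goto c→15
  15='ddbc' goto c→16
  16='ddbcc' goto ·  [P6 ends]
  17='ad' goto b→18
  18='adb' goto c→19
  19='adbc' goto d→20
  20='adbcd' goto a→21
  21='adbcda' goto ·  [P7 ends]

BFS fail/out derivation:
  n1('c'): parent n0 fail=0; on 'c' 0 → fail=0;  out ∅∪∅=∅
  n4('a'): parent n0 fail=0; on 'a' 0 → fail=0;  out ∅∪∅=∅
  n6('d'): parent n0 fail=0; on 'd' 0 → fail=0;  out {5}∪∅={5}
  n2('ca'): parent n1 fail=0; on 'a' 0 → fail=4;  out ∅∪∅=∅
  n5('ac'): parent n4 fail=0; on 'c' 0 → fail=1;  out {1}∪∅={1}
  n7('da'): parent n6 fail=0; on 'a' 0 → fail=4;  out ∅∪∅=∅
  n12('dd'): parent n6 fail=0; on 'd' 0 → fail=6;  out {4}∪{5}={4,5}
  n17('ad'): parent n4 fail=0; on 'd' 0 → fail=6;  out ∅∪{5}={5}
  n3('cac'): parent n2 fail=4; on 'c' 4 → fail=5;  out {0}∪{1}={0,1}
  n8('dad'): parent n7 fail=4; on 'd' 4 → fail=17;  out ∅∪{5}={5}
  n13('ddc'): parent n12 fail=6; on 'c' 6→0 → fail=1;  out {3}∪∅={3}
  n14('ddb'): parent n12 fail=6; on 'b' 6→0 → fail=0;  out ∅∪∅=∅
  n18('adb'): parent n17 fail=6; on 'b' 6→0 → fail=0;  out ∅∪∅=∅
  n9('dadc'): parent n8 fail=17; on 'c' 17→6→0 → fail=1;  out ∅∪∅=∅
  n15('ddbc'): parent n14 fail=0; on 'c' 0 → fail=1;  out ∅∪∅=∅
  n19('adbc'): parent n18 fail=0; on 'c' 0 → fail=1;  out ∅∪∅=∅
  n10('dadcc'): parent n9 fail=1; on 'c' 1→0 → fail=1;  out ∅∪∅=∅
  n16('ddbcc'): parent n15 fail=1; on 'c' 1→0 → fail=1;  out {6}∪∅={6}
  n20('adbcd'): parent n19 fail=1; on 'd' 1→0 → fail=6;  out ∅∪{5}={5}
  n11('dadccd'): parent n10 fail=1; on 'd' 1→0 → fail=6;  out {2}∪{5}={2,5}
  n21('adbcda'): parent n20 fail=6; on 'a' 6 → fail=7;  out {7}∪∅={7}

Run:
pos 0 'd': at 6  emit P5@[0:0]
pos 1 'c': at 1 (fail-walked)
pos 2 'a': at 2
pos 3 'c': at 3  emit P0@[1:3],P1@[2:3]
pos 4 'a': at 2 (fail-walked)
pos 5 'c': at 3  emit P0@[3:5],P1@[4:5]
pos 6 'd': at 6 (fail-walked)  emit P5@[6:6]
pos 7 'd': at 12  emit P4@[6:7],P5@[7:7]
pos 8 'c': at 13  emit P3@[6:8]
pos 9 'b': at 0 (fail-walked)
pos 10 'd': at 6  emit P5@[10:10]
pos 11 'a': at 7
pos 12 'd': at 8  emit P5@[12:12]
pos 13 'b': at 18 (fail-walked)
pos 14 'c': at 19
pos 15 'd': at 20  emit P5@[15:15]
pos 16 'a': at 21  emit P7@[11:16]
pos 17 'a': at 4 (fail-walked)
pos 18 'c': at 5  emit P1@[17:18]
pos 19 'c': at 1 (fail-walked)
pos 20 'c': at 1 (fail-walked)
pos 21 'a': at 2
pos 22 'd': at 17 (fail-walked)  emit P5@[22:22]
pos 23 'b': at 18
pos 24 'c': at 19
pos 25 'd': at 20  emit P5@[25:25]
pos 26 'a': at 21  emit P7@[21:26]
pos 27 'b': at 0 (fail-walked)
pos 28 'd': at 6  emit P5@[28:28]
pos 29 'd': at 12  emit P4@[28:29],P5@[29:29]
pos 30 'a': at 7 (fail-walked)
pos 31 'd': at 8  emit P5@[31:31]
pos 32 'c': at 9
pos 33 'a': at 2 (fail-walked)
pos 34 'c': at 3  emit P0@[32:34],P1@[33:34]
pos 35 'a': at 2 (fail-walked)
pos 36 'a': at 4 (fail-walked)
pos 37 'c': at 5  emit P1@[36:37]
pos 38 'c': at 1 (fail-walked)
pos 39 'd': at 6 (fail-walked)  emit P5@[39:39]
pos 40 'a': at 7
pos 41 'c': at 5 (fail-walked)  emit P1@[40:41]
pos 42 'a': at 2 (fail-walked)
pos 43 'a': at 4 (fail-walked)
pos 44 'd': at 17  emit P5@[44:44]
pos 45 'b': at 18
pos 46 'c': at 19
pos 47 'd': at 20  emit P5@[47:47]
pos 48 'a': at 21  emit P7@[43:48]

Matches: [[0,5],[3,0],[3,1],[5,0],[5,1],[6,5],[7,4],[7,5],[8,3],[10,5],[12,5],[15,5],[16,7],[18,1],[22,5],[25,5],[26,7],[28,5],[29,4],[29,5],[31,5],[34,0],[34,1],[37,1],[39,5],[41,1],[44,5],[47,5],[48,7]]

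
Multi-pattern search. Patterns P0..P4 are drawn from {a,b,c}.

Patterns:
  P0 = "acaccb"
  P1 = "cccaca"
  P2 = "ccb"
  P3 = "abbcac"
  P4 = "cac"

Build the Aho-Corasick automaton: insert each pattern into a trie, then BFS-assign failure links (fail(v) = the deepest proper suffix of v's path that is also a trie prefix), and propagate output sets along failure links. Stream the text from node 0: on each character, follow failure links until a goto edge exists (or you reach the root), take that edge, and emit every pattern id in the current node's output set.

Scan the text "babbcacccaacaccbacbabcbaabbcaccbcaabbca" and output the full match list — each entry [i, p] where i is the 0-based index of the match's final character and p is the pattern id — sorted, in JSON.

Build automaton:
Trie nodes:
  n0 'ε': a→1 c→7
  n1 'a': b→14 c→2
  n2 'ac': a→3
  n3 'aca': c→4
  n4 'acac': c→5
  n5 'acacc': b→6
  n6 'acaccb': ·  ←P0
  n7 'c': a→19 c→8
  n8 'cc': b→13 c→9
  n9 'ccc': a→10
  n10 'ccca': c→11
  n11 'cccac': a→12
  n12 'cccaca': ·  ←P1
  n13 'ccb': ·  ←P2
  n14 'ab': b→15
  n15 'abb': c→16
  n16 'abbc': a→17
  n17 'abbca': c→18
  n18 'abbcac': ·  ←P3
  n19 'ca': c→20
  n20 'cac': ·  ←P4

BFS fail/out derivation:
  fail(1) 'a': from fail(0)=0 chase 'a': 0 ⇒ 0;  out=∅∪out(0)=∅
  fail(7) 'c': from fail(0)=0 chase 'c': 0 ⇒ 0;  out=∅∪out(0)=∅
  fail(2) 'ac': from fail(1)=0 chase 'c': 0 ⇒ 7;  out=∅∪out(7)=∅
  fail(8) 'cc': from fail(7)=0 chase 'c': 0 ⇒ 7;  out=∅∪out(7)=∅
  fail(14) 'ab': from fail(1)=0 chase 'b': 0 ⇒ 0;  out=∅∪out(0)=∅
  fail(19) 'ca': from fail(7)=0 chase 'a': 0 ⇒ 1;  out=∅∪out(1)=∅
  fail(3) 'aca': from fail(2)=7 chase 'a': 7 ⇒ 19;  out=∅∪out(19)=∅
  fail(9) 'ccc': from fail(8)=7 chase 'c': 7 ⇒ 8;  out=∅∪out(8)=∅
  fail(13) 'ccb': from fail(8)=7 chase 'b': 7→0 ⇒ 0;  out={2}∪out(0)={2}
  fail(15) 'abb': from fail(14)=0 chase 'b': 0 ⇒ 0;  out=∅∪out(0)=∅
  fail(20) 'cac': from fail(19)=1 chase 'c': 1 ⇒ 2;  out={4}∪out(2)={4}
  fail(4) 'acac': from fail(3)=19 chase 'c': 19 ⇒ 20;  out=∅∪out(20)={4}
  fail(10) 'ccca': from fail(9)=8 chase 'a': 8→7 ⇒ 19;  out=∅∪out(19)=∅
  fail(16) 'abbc': from fail(15)=0 chase 'c': 0 ⇒ 7;  out=∅∪out(7)=∅
  fail(5) 'acacc': from fail(4)=20 chase 'c': 20→2→7 ⇒ 8;  out=∅∪out(8)=∅
  fail(11) 'cccac': from fail(10)=19 chase 'c': 19 ⇒ 20;  out=∅∪out(20)={4}
  fail(17) 'abbca': from fail(16)=7 chase 'a': 7 ⇒ 19;  out=∅∪out(19)=∅
  fail(6) 'acaccb': from fail(5)=8 chase 'b': 8 ⇒ 13;  out={0}∪out(13)={0,2}
  fail(12) 'cccaca': from fail(11)=20 chase 'a': 20→2 ⇒ 3;  out={1}∪out(3)={1}
  fail(18) 'abbcac': from fail(17)=19 chase 'c': 19 ⇒ 20;  out={3}∪out(20)={3,4}

Text stream:
pos 0 'b': at 0
pos 1 'a': at 1
pos 2 'b': at 14
pos 3 'b': at 15
pos 4 'c': at 16
pos 5 'a': at 17
pos 6 'c': at 18  emit P3@[1:6],P4@[4:6]
pos 7 'c': at 8 (fail-walked)
pos 8 'c': at 9
pos 9 'a': at 10
pos 10 'a': at 1 (fail-walked)
pos 11 'c': at 2
pos 12 'a': at 3
pos 13 'c': at 4  emit P4@[11:13]
pos 14 'c': at 5
pos 15 'b': at 6  emit P0@[10:15],P2@[13:15]
pos 16 'a': at 1 (fail-walked)
pos 17 'c': at 2
pos 18 'b': at 0 (fail-walked)
pos 19 'a': at 1
pos 20 'b': at 14
pos 21 'c': at 7 (fail-walked)
pos 22 'b': at 0 (fail-walked)
pos 23 'a': at 1
pos 24 'a': at 1 (fail-walked)
pos 25 'b': at 14
pos 26 'b': at 15
pos 27 'c': at 16
pos 28 'a': at 17
pos 29 'c': at 18  emit P3@[24:29],P4@[27:29]
pos 30 'c': at 8 (fail-walked)
pos 31 'b': at 13  emit P2@[29:31]
pos 32 'c': at 7 (fail-walked)
pos 33 'a': at 19
pos 34 'a': at 1 (fail-walked)
pos 35 'b': at 14
pos 36 'b': at 15
pos 37 'c': at 16
pos 38 'a': at 17

All matches (sorted): [[6,3],[6,4],[13,4],[15,0],[15,2],[29,3],[29,4],[31,2]]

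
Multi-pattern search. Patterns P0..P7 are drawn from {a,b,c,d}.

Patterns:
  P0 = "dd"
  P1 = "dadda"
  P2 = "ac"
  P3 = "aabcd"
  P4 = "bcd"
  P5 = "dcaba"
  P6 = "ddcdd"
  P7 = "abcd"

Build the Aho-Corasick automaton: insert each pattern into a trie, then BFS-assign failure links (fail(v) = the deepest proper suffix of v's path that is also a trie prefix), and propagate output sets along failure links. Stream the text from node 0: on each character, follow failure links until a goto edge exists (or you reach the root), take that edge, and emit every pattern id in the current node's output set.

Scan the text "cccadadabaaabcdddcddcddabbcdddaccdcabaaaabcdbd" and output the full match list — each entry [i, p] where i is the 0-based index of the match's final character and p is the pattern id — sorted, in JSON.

Construct AC machine:
Trie nodes:
  n0 'ε': a→7 b→13 d→1
  n1 'd': a→3 c→16 d→2
  n2 'dd': c→20  ←P0
  n3 'da': d→4
  n4 'dad': d→5
  n5 'dadd': a→6
  n6 'dadda': ·  ←P1
  n7 'a': a→9 b→23 c→8
  n8 'ac': ·  ←P2
  n9 'aa': b→10
  n10 'aab': c→11
  n11 'aabc': d→12
  n12 'aabcd': ·  ←P3
  n13 'b': c→14
  n14 'bc': d→15
  n15 'bcd': ·  ←P4
  n16 'dc': a→17
  n17 'dca': b→18
  n18 'dcab': a→19
  n19 'dcaba': ·  ←P5
  n20 'ddc': d→21
  n21 'ddcd': d→22
  n22 'ddcdd': ·  ←P6
  n23 'ab': c→24
  n24 'abc': d→25
  n25 'abcd': ·  ←P7

Failure links (BFS by depth):
  fail(1) 'd': from fail(0)=0 chase 'd': 0 ⇒ 0;  out=∅∪out(0)=∅
  fail(7) 'a': from fail(0)=0 chase 'a': 0 ⇒ 0;  out=∅∪out(0)=∅
  fail(13) 'b': from fail(0)=0 chase 'b': 0 ⇒ 0;  out=∅∪out(0)=∅
  fail(2) 'dd': from fail(1)=0 chase 'd': 0 ⇒ 1;  out={0}∪out(1)={0}
  fail(3) 'da': from fail(1)=0 chase 'a': 0 ⇒ 7;  out=∅∪out(7)=∅
  fail(8) 'ac': from fail(7)=0 chase 'c': 0 ⇒ 0;  out={2}∪out(0)={2}
  fail(9) 'aa': from fail(7)=0 chase 'a': 0 ⇒ 7;  out=∅∪out(7)=∅
  fail(14) 'bc': from fail(13)=0 chase 'c': 0 ⇒ 0;  out=∅∪out(0)=∅
  fail(16) 'dc': from fail(1)=0 chase 'c': 0 ⇒ 0;  out=∅∪out(0)=∅
  fail(23) 'ab': from fail(7)=0 chase 'b': 0 ⇒ 13;  out=∅∪out(13)=∅
  fail(4) 'dad': from fail(3)=7 chase 'd': 7→0 ⇒ 1;  out=∅∪out(1)=∅
  fail(10) 'aab': from fail(9)=7 chase 'b': 7 ⇒ 23;  out=∅∪out(23)=∅
  fail(15) 'bcd': from fail(14)=0 chase 'd': 0 ⇒ 1;  out={4}∪out(1)={4}
  fail(17) 'dca': from fail(16)=0 chase 'a': 0 ⇒ 7;  out=∅∪out(7)=∅
  fail(20) 'ddc': from fail(2)=1 chase 'c': 1 ⇒ 16;  out=∅∪out(16)=∅
  fail(24) 'abc': from fail(23)=13 chase 'c': 13 ⇒ 14;  out=∅∪out(14)=∅
  fail(5) 'dadd': from fail(4)=1 chase 'd': 1 ⇒ 2;  out=∅∪out(2)={0}
  fail(11) 'aabc': from fail(10)=23 chase 'c': 23 ⇒ 24;  out=∅∪out(24)=∅
  fail(18) 'dcab': from fail(17)=7 chase 'b': 7 ⇒ 23;  out=∅∪out(23)=∅
  fail(21) 'ddcd': from fail(20)=16 chase 'd': 16→0 ⇒ 1;  out=∅∪out(1)=∅
  fail(25) 'abcd': from fail(24)=14 chase 'd': 14 ⇒ 15;  out={7}∪out(15)={4,7}
  fail(6) 'dadda': from fail(5)=2 chase 'a': 2→1 ⇒ 3;  out={1}∪out(3)={1}
  fail(12) 'aabcd': from fail(11)=24 chase 'd': 24 ⇒ 25;  out={3}∪out(25)={3,4,7}
  fail(19) 'dcaba': from fail(18)=23 chase 'a': 23→13→0 ⇒ 7;  out={5}∪out(7)={5}
  fail(22) 'ddcdd': from fail(21)=1 chase 'd': 1 ⇒ 2;  out={6}∪out(2)={0,6}

Scan:
pos 0 'c': at 0
pos 1 'c': at 0
pos 2 'c': at 0
pos 3 'a': at 7
pos 4 'd': at 1 (via fail)
pos 5 'a': at 3
pos 6 'd': at 4
pos 7 'a': at 3 (via fail)
pos 8 'b': at 23 (via fail)
pos 9 'a': at 7 (via fail)
pos 10 'a': at 9
pos 11 'a': at 9 (via fail)
pos 12 'b': at 10
pos 13 'c': at 11
pos 14 'd': at 12  emit P3@[10:14],P4@[12:14],P7@[11:14]
pos 15 'd': at 2 (via fail)  emit P0@[14:15]
pos 16 'd': at 2 (via fail)  emit P0@[15:16]
pos 17 'c': at 20
pos 18 'd': at 21
pos 19 'd': at 22  emit P0@[18:19],P6@[15:19]
pos 20 'c': at 20 (via fail)
pos 21 'd': at 21
pos 22 'd': at 22  emit P0@[21:22],P6@[18:22]
pos 23 'a': at 3 (via fail)
pos 24 'b': at 23 (via fail)
pos 25 'b': at 13 (via fail)
pos 26 'c': at 14
pos 27 'd': at 15  emit P4@[25:27]
pos 28 'd': at 2 (via fail)  emit P0@[27:28]
pos 29 'd': at 2 (via fail)  emit P0@[28:29]
pos 30 'a': at 3 (via fail)
pos 31 'c': at 8 (via fail)  emit P2@[30:31]
pos 32 'c': at 0 (via fail)
pos 33 'd': at 1
pos 34 'c': at 16
pos 35 'a': at 17
pos 36 'b': at 18
pos 37 'a': at 19  emit P5@[33:37]
pos 38 'a': at 9 (via fail)
pos 39 'a': at 9 (via fail)
pos 40 'a': at 9 (via fail)
pos 41 'b': at 10
pos 42 'c': at 11
pos 43 'd': at 12  emit P3@[39:43],P4@[41:43],P7@[40:43]
pos 44 'b': at 13 (via fail)
pos 45 'd': at 1 (via fail)

Result: [[14,3],[14,4],[14,7],[15,0],[16,0],[19,0],[19,6],[22,0],[22,6],[27,4],[28,0],[29,0],[31,2],[37,5],[43,3],[43,4],[43,7]]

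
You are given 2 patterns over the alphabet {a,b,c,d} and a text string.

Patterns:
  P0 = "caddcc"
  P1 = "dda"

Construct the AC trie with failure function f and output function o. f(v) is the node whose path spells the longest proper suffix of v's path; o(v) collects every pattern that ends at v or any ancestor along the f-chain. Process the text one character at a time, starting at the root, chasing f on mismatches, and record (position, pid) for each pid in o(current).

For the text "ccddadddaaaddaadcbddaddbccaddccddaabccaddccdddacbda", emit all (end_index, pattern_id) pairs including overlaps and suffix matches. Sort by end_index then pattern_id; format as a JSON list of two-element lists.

Construct AC machine:
Trie (insert patterns):
  n0 'ε': c→1 d→7
  n1 'c': a→2
  n2 'ca': d→3
  n3 'cad': d→4
  n4 'cadd': c→5
  n5 'caddc': c→6
  n6 'caddcc': ·  [P0 ends]
  n7 'd': d→8
  n8 'dd': a→9
  n9 'dda': ·  [P1 ends]

Failure links (BFS by depth):
  n1('c'): parent n0 fail=0; on 'c' 0 → fail=0;  out ∅∪∅=∅
  n7('d'): parent n0 fail=0; on 'd' 0 → fail=0;  out ∅∪∅=∅
  n2('ca'): parent n1 fail=0; on 'a' 0 → fail=0;  out ∅∪∅=∅
  n8('dd'): parent n7 fail=0; on 'd' 0 → fail=7;  out ∅∪∅=∅
  n3('cad'): parent n2 fail=0; on 'd' 0 → fail=7;  out ∅∪∅=∅
  n9('dda'): parent n8 fail=7; on 'a' 7→0 → fail=0;  out {1}∪∅={1}
  n4('cadd'): parent n3 fail=7; on 'd' 7 → fail=8;  out ∅∪∅=∅
  n5('caddc'): parent n4 fail=8; on 'c' 8→7→0 → fail=1;  out ∅∪∅=∅
  n6('caddcc'): parent n5 fail=1; on 'c' 1→0 → fail=1;  out {0}∪∅={0}

Run:
[0] read 'c'  n0⇒n1
[1] read 'c'  n1⇒n1 ·f
[2] read 'd'  n1⇒n7 ·f
[3] read 'd'  n7⇒n8
[4] read 'a'  n8⇒n9  → match P1@[2:4]
[5] read 'd'  n9⇒n7 ·f
[6] read 'd'  n7⇒n8
[7] read 'd'  n8⇒n8 ·f
[8] read 'a'  n8⇒n9  → match P1@[6:8]
[9] read 'a'  n9⇒n0 ·f
[10] read 'a'  n0⇒n0
[11] read 'd'  n0⇒n7
[12] read 'd'  n7⇒n8
[13] read 'a'  n8⇒n9  → match P1@[11:13]
[14] read 'a'  n9⇒n0 ·f
[15] read 'd'  n0⇒n7
[16] read 'c'  n7⇒n1 ·f
[17] read 'b'  n1⇒n0 ·f
[18] read 'd'  n0⇒n7
[19] read 'd'  n7⇒n8
[20] read 'a'  n8⇒n9  → match P1@[18:20]
[21] read 'd'  n9⇒n7 ·f
[22] read 'd'  n7⇒n8
[23] read 'b'  n8⇒n0 ·f
[24] read 'c'  n0⇒n1
[25] read 'c'  n1⇒n1 ·f
[26] read 'a'  n1⇒n2
[27] read 'd'  n2⇒n3
[28] read 'd'  n3⇒n4
[29] read 'c'  n4⇒n5
[30] read 'c'  n5⇒n6  → match P0@[25:30]
[31] read 'd'  n6⇒n7 ·f
[32] read 'd'  n7⇒n8
[33] read 'a'  n8⇒n9  → match P1@[31:33]
[34] read 'a'  n9⇒n0 ·f
[35] read 'b'  n0⇒n0
[36] read 'c'  n0⇒n1
[37] read 'c'  n1⇒n1 ·f
[38] read 'a'  n1⇒n2
[39] read 'd'  n2⇒n3
[40] read 'd'  n3⇒n4
[41] read 'c'  n4⇒n5
[42] read 'c'  n5⇒n6  → match P0@[37:42]
[43] read 'd'  n6⇒n7 ·f
[44] read 'd'  n7⇒n8
[45] read 'd'  n8⇒n8 ·f
[46] read 'a'  n8⇒n9  → match P1@[44:46]
[47] read 'c'  n9⇒n1 ·f
[48] read 'b'  n1⇒n0 ·f
[49] read 'd'  n0⇒n7
[50] read 'a'  n7⇒n0 ·f

Result: [[4,1],[8,1],[13,1],[20,1],[30,0],[33,1],[42,0],[46,1]]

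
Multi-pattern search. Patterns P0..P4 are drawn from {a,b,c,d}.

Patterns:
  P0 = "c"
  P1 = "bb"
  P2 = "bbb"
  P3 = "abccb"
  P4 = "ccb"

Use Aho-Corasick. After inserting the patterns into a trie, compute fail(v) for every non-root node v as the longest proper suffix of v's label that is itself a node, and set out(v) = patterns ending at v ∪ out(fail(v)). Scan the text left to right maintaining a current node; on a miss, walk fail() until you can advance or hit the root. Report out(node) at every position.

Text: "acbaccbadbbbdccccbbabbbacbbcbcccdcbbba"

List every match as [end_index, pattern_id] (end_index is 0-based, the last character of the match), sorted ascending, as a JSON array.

Build automaton:
Trie (insert patterns):
  0='ε' goto a→5 b→2 c→1
  1='c' goto c→10  ←P0
  2='b' goto b→3
  3='bb' goto b→4  ←P1
  4='bbb' goto ·  ←P2
  5='a' goto b→6
  6='ab' goto c→7
  7='abc' goto c→8
  8='abcc' goto b→9
  9='abccb' goto ·  ←P3
  10='cc' goto b→11
  11='ccb' goto ·  ←P4

BFS fail/out derivation:
  fail(1) 'c': from fail(0)=0 chase 'c': 0 ⇒ 0;  out={0}∪out(0)={0}
  fail(2) 'b': from fail(0)=0 chase 'b': 0 ⇒ 0;  out=∅∪out(0)=∅
  fail(5) 'a': from fail(0)=0 chase 'a': 0 ⇒ 0;  out=∅∪out(0)=∅
  fail(3) 'bb': from fail(2)=0 chase 'b': 0 ⇒ 2;  out={1}∪out(2)={1}
  fail(6) 'ab': from fail(5)=0 chase 'b': 0 ⇒ 2;  out=∅∪out(2)=∅
  fail(10) 'cc': from fail(1)=0 chase 'c': 0 ⇒ 1;  out=∅∪out(1)={0}
  fail(4) 'bbb': from fail(3)=2 chase 'b': 2 ⇒ 3;  out={2}∪out(3)={1,2}
  fail(7) 'abc': from fail(6)=2 chase 'c': 2→0 ⇒ 1;  out=∅∪out(1)={0}
  fail(11) 'ccb': from fail(10)=1 chase 'b': 1→0 ⇒ 2;  out={4}∪out(2)={4}
  fail(8) 'abcc': from fail(7)=1 chase 'c': 1 ⇒ 10;  out=∅∪out(10)={0}
  fail(9) 'abccb': from fail(8)=10 chase 'b': 10 ⇒ 11;  out={3}∪out(11)={3,4}

Run:
pos 0 'a': at 5
pos 1 'c': at 1 ·f  emit P0@[1:1]
pos 2 'b': at 2 ·f
pos 3 'a': at 5 ·f
pos 4 'c': at 1 ·f  emit P0@[4:4]
pos 5 'c': at 10  emit P0@[5:5]
pos 6 'b': at 11  emit P4@[4:6]
pos 7 'a': at 5 ·f
pos 8 'd': at 0 ·f
pos 9 'b': at 2
pos 10 'b': at 3  emit P1@[9:10]
pos 11 'b': at 4  emit P1@[10:11],P2@[9:11]
pos 12 'd': at 0 ·f
pos 13 'c': at 1  emit P0@[13:13]
pos 14 'c': at 10  emit P0@[14:14]
pos 15 'c': at 10 ·f  emit P0@[15:15]
pos 16 'c': at 10 ·f  emit P0@[16:16]
pos 17 'b': at 11  emit P4@[15:17]
pos 18 'b': at 3 ·f  emit P1@[17:18]
pos 19 'a': at 5 ·f
pos 20 'b': at 6
pos 21 'b': at 3 ·f  emit P1@[20:21]
pos 22 'b': at 4  emit P1@[21:22],P2@[20:22]
pos 23 'a': at 5 ·f
pos 24 'c': at 1 ·f  emit P0@[24:24]
pos 25 'b': at 2 ·f
pos 26 'b': at 3  emit P1@[25:26]
pos 27 'c': at 1 ·f  emit P0@[27:27]
pos 28 'b': at 2 ·f
pos 29 'c': at 1 ·f  emit P0@[29:29]
pos 30 'c': at 10  emit P0@[30:30]
pos 31 'c': at 10 ·f  emit P0@[31:31]
pos 32 'd': at 0 ·f
pos 33 'c': at 1  emit P0@[33:33]
pos 34 'b': at 2 ·f
pos 35 'b': at 3  emit P1@[34:35]
pos 36 'b': at 4  emit P1@[35:36],P2@[34:36]
pos 37 'a': at 5 ·f

All matches (sorted): [[1,0],[4,0],[5,0],[6,4],[10,1],[11,1],[11,2],[13,0],[14,0],[15,0],[16,0],[17,4],[18,1],[21,1],[22,1],[22,2],[24,0],[26,1],[27,0],[29,0],[30,0],[31,0],[33,0],[35,1],[36,1],[36,2]]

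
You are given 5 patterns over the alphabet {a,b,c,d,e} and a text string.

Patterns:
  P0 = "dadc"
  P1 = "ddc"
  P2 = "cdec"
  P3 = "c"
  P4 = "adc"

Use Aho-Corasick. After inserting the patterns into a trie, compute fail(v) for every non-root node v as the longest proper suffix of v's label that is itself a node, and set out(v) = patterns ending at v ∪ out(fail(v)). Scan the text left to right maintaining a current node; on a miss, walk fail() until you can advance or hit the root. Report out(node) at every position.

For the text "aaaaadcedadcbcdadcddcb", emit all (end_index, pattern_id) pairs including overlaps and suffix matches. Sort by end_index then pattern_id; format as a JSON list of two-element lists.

Build:
Trie nodes:
  0='ε' goto a→11 c→7 d→1
  1='d' goto a→2 d→5
  2='da' goto d→3
  3='dad' goto c→4
  4='dadc' goto ·  ←P0
  5='dd' goto c→6
  6='ddc' goto ·  ←P1
  7='c' goto d→8  ←P3
  8='cd' goto e→9
  9='cde' goto c→10
  10='cdec' goto ·  ←P2
  11='a' goto d→12
  12='ad' goto c→13
  13='adc' goto ·  ←P4

Failure links (BFS by depth):
  fail(1) 'd': from fail(0)=0 chase 'd': 0 ⇒ 0;  out=∅∪out(0)=∅
  fail(7) 'c': from fail(0)=0 chase 'c': 0 ⇒ 0;  out={3}∪out(0)={3}
  fail(11) 'a': from fail(0)=0 chase 'a': 0 ⇒ 0;  out=∅∪out(0)=∅
  fail(2) 'da': from fail(1)=0 chase 'a': 0 ⇒ 11;  out=∅∪out(11)=∅
  fail(5) 'dd': from fail(1)=0 chase 'd': 0 ⇒ 1;  out=∅∪out(1)=∅
  fail(8) 'cd': from fail(7)=0 chase 'd': 0 ⇒ 1;  out=∅∪out(1)=∅
  fail(12) 'ad': from fail(11)=0 chase 'd': 0 ⇒ 1;  out=∅∪out(1)=∅
  fail(3) 'dad': from fail(2)=11 chase 'd': 11 ⇒ 12;  out=∅∪out(12)=∅
  fail(6) 'ddc': from fail(5)=1 chase 'c': 1→0 ⇒ 7;  out={1}∪out(7)={1,3}
  fail(9) 'cde': from fail(8)=1 chase 'e': 1→0 ⇒ 0;  out=∅∪out(0)=∅
  fail(13) 'adc': from fail(12)=1 chase 'c': 1→0 ⇒ 7;  out={4}∪out(7)={3,4}
  fail(4) 'dadc': from fail(3)=12 chase 'c': 12 ⇒ 13;  out={0}∪out(13)={0,3,4}
  fail(10) 'cdec': from fail(9)=0 chase 'c': 0 ⇒ 7;  out={2}∪out(7)={2,3}

Run:
[0] read 'a'  n0⇒n11
[1] read 'a'  n11⇒n11 (via fail)
[2] read 'a'  n11⇒n11 (via fail)
[3] read 'a'  n11⇒n11 (via fail)
[4] read 'a'  n11⇒n11 (via fail)
[5] read 'd'  n11⇒n12
[6] read 'c'  n12⇒n13  emit P3@[6:6],P4@[4:6]
[7] read 'e'  n13⇒n0 (via fail)
[8] read 'd'  n0⇒n1
[9] read 'a'  n1⇒n2
[10] read 'd'  n2⇒n3
[11] read 'c'  n3⇒n4  emit P0@[8:11],P3@[11:11],P4@[9:11]
[12] read 'b'  n4⇒n0 (via fail)
[13] read 'c'  n0⇒n7  emit P3@[13:13]
[14] read 'd'  n7⇒n8
[15] read 'a'  n8⇒n2 (via fail)
[16] read 'd'  n2⇒n3
[17] read 'c'  n3⇒n4  emit P0@[14:17],P3@[17:17],P4@[15:17]
[18] read 'd'  n4⇒n8 (via fail)
[19] read 'd'  n8⇒n5 (via fail)
[20] read 'c'  n5⇒n6  emit P1@[18:20],P3@[20:20]
[21] read 'b'  n6⇒n0 (via fail)

All matches (sorted): [[6,3],[6,4],[11,0],[11,3],[11,4],[13,3],[17,0],[17,3],[17,4],[20,1],[20,3]]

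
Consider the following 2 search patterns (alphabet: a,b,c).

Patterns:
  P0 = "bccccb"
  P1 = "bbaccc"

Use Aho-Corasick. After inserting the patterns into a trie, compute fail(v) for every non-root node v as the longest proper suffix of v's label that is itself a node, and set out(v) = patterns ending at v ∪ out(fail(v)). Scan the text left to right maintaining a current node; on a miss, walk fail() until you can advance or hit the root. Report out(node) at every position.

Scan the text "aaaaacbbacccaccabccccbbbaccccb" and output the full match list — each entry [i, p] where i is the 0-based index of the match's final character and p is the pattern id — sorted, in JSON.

Construct AC machine:
Trie (insert patterns):
  0='ε' goto b→1
  1='b' goto b→7 c→2
  2='bc' goto c→3
  3='bcc' goto c→4
  4='bccc' goto c→5
  5='bcccc' goto b→6
  6='bccccb' goto ·  ←P0
  7='bb' goto a→8
  8='bba' goto c→9
  9='bbac' goto c→10
  10='bbacc' goto c→11
  11='bbaccc' goto ·  ←P1

BFS fail/out derivation:
  n1('b'): parent n0 fail=0; on 'b' 0 → fail=0;  out ∅∪∅=∅
  n2('bc'): parent n1 fail=0; on 'c' 0 → fail=0;  out ∅∪∅=∅
  n7('bb'): parent n1 fail=0; on 'b' 0 → fail=1;  out ∅∪∅=∅
  n3('bcc'): parent n2 fail=0; on 'c' 0 → fail=0;  out ∅∪∅=∅
  n8('bba'): parent n7 fail=1; on 'a' 1→0 → fail=0;  out ∅∪∅=∅
  n4('bccc'): parent n3 fail=0; on 'c' 0 → fail=0;  out ∅∪∅=∅
  n9('bbac'): parent n8 fail=0; on 'c' 0 → fail=0;  out ∅∪∅=∅
  n5('bcccc'): parent n4 fail=0; on 'c' 0 → fail=0;  out ∅∪∅=∅
  n10('bbacc'): parent n9 fail=0; on 'c' 0 → fail=0;  out ∅∪∅=∅
  n6('bccccb'): parent n5 fail=0; on 'b' 0 → fail=1;  out {0}∪∅={0}
  n11('bbaccc'): parent n10 fail=0; on 'c' 0 → fail=0;  out {1}∪∅={1}

Scan:
[0] read 'a'  n0⇒n0
[1] read 'a'  n0⇒n0
[2] read 'a'  n0⇒n0
[3] read 'a'  n0⇒n0
[4] read 'a'  n0⇒n0
[5] read 'c'  n0⇒n0
[6] read 'b'  n0⇒n1
[7] read 'b'  n1⇒n7
[8] read 'a'  n7⇒n8
[9] read 'c'  n8⇒n9
[10] read 'c'  n9⇒n10
[11] read 'c'  n10⇒n11  → match P1@[6:11]
[12] read 'a'  n11⇒n0 (via fail)
[13] read 'c'  n0⇒n0
[14] read 'c'  n0⇒n0
[15] read 'a'  n0⇒n0
[16] read 'b'  n0⇒n1
[17] read 'c'  n1⇒n2
[18] read 'c'  n2⇒n3
[19] read 'c'  n3⇒n4
[20] read 'c'  n4⇒n5
[21] read 'b'  n5⇒n6  → match P0@[16:21]
[22] read 'b'  n6⇒n7 (via fail)
[23] read 'b'  n7⇒n7 (via fail)
[24] read 'a'  n7⇒n8
[25] read 'c'  n8⇒n9
[26] read 'c'  n9⇒n10
[27] read 'c'  n10⇒n11  → match P1@[22:27]
[28] read 'c'  n11⇒n0 (via fail)
[29] read 'b'  n0⇒n1

All matches (sorted): [[11,1],[21,0],[27,1]]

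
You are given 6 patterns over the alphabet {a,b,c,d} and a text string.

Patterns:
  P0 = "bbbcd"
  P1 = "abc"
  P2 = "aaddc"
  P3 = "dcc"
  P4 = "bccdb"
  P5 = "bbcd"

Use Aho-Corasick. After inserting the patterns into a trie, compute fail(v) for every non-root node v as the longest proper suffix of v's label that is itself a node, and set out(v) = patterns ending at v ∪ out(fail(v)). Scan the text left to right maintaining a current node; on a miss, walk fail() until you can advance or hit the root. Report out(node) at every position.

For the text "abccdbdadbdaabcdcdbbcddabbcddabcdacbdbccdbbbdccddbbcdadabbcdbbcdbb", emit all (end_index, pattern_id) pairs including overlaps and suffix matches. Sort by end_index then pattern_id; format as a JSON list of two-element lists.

Build:
Trie (insert patterns):
  n0 'ε': a→6 b→1 d→13
  n1 'b': b→2 c→16
  n2 'bb': b→3 c→20
  n3 'bbb': c→4
  n4 'bbbc': d→5
  n5 'bbbcd': ·  [P0 ends]
  n6 'a': a→9 b→7
  n7 'ab': c→8
  n8 'abc': ·  [P1 ends]
  n9 'aa': d→10
  n10 'aad': d→11
  n11 'aadd': c→12
  n12 'aaddc': ·  [P2 ends]
  n13 'd': c→14
  n14 'dc': c→15
  n15 'dcc': ·  [P3 ends]
  n16 'bc': c→17
  n17 'bcc': d→18
  n18 'bccd': b→19
  n19 'bccdb': ·  [P4 ends]
  n20 'bbc': d→21
  n21 'bbcd': ·  [P5 ends]

Failure links (BFS by depth):
  fail(1) 'b': from fail(0)=0 chase 'b': 0 ⇒ 0;  out=∅∪out(0)=∅
  fail(6) 'a': from fail(0)=0 chase 'a': 0 ⇒ 0;  out=∅∪out(0)=∅
  fail(13) 'd': from fail(0)=0 chase 'd': 0 ⇒ 0;  out=∅∪out(0)=∅
  fail(2) 'bb': from fail(1)=0 chase 'b': 0 ⇒ 1;  out=∅∪out(1)=∅
  fail(7) 'ab': from fail(6)=0 chase 'b': 0 ⇒ 1;  out=∅∪out(1)=∅
  fail(9) 'aa': from fail(6)=0 chase 'a': 0 ⇒ 6;  out=∅∪out(6)=∅
  fail(14) 'dc': from fail(13)=0 chase 'c': 0 ⇒ 0;  out=∅∪out(0)=∅
  fail(16) 'bc': from fail(1)=0 chase 'c': 0 ⇒ 0;  out=∅∪out(0)=∅
  fail(3) 'bbb': from fail(2)=1 chase 'b': 1 ⇒ 2;  out=∅∪out(2)=∅
  fail(8) 'abc': from fail(7)=1 chase 'c': 1 ⇒ 16;  out={1}∪out(16)={1}
  fail(10) 'aad': from fail(9)=6 chase 'd': 6→0 ⇒ 13;  out=∅∪out(13)=∅
  fail(15) 'dcc': from fail(14)=0 chase 'c': 0 ⇒ 0;  out={3}∪out(0)={3}
  fail(17) 'bcc': from fail(16)=0 chase 'c': 0 ⇒ 0;  out=∅∪out(0)=∅
  fail(20) 'bbc': from fail(2)=1 chase 'c': 1 ⇒ 16;  out=∅∪out(16)=∅
  fail(4) 'bbbc': from fail(3)=2 chase 'c': 2 ⇒ 20;  out=∅∪out(20)=∅
  fail(11) 'aadd': from fail(10)=13 chase 'd': 13→0 ⇒ 13;  out=∅∪out(13)=∅
  fail(18) 'bccd': from fail(17)=0 chase 'd': 0 ⇒ 13;  out=∅∪out(13)=∅
  fail(21) 'bbcd': from fail(20)=16 chase 'd': 16→0 ⇒ 13;  out={5}∪out(13)={5}
  fail(5) 'bbbcd': from fail(4)=20 chase 'd': 20 ⇒ 21;  out={0}∪out(21)={0,5}
  fail(12) 'aaddc': from fail(11)=13 chase 'c': 13 ⇒ 14;  out={2}∪out(14)={2}
  fail(19) 'bccdb': from fail(18)=13 chase 'b': 13→0 ⇒ 1;  out={4}∪out(1)={4}

Run:
pos 0 'a': at 6
pos 1 'b': at 7
pos 2 'c': at 8  → match P1@[0:2]
pos 3 'c': at 17 (via fail)
pos 4 'd': at 18
pos 5 'b': at 19  → match P4@[1:5]
pos 6 'd': at 13 (via fail)
pos 7 'a': at 6 (via fail)
pos 8 'd': at 13 (via fail)
pos 9 'b': at 1 (via fail)
pos 10 'd': at 13 (via fail)
pos 11 'a': at 6 (via fail)
pos 12 'a': at 9
pos 13 'b': at 7 (via fail)
pos 14 'c': at 8  → match P1@[12:14]
pos 15 'd': at 13 (via fail)
pos 16 'c': at 14
pos 17 'd': at 13 (via fail)
pos 18 'b': at 1 (via fail)
pos 19 'b': at 2
pos 20 'c': at 20
pos 21 'd': at 21  → match P5@[18:21]
pos 22 'd': at 13 (via fail)
pos 23 'a': at 6 (via fail)
pos 24 'b': at 7
pos 25 'b': at 2 (via fail)
pos 26 'c': at 20
pos 27 'd': at 21  → match P5@[24:27]
pos 28 'd': at 13 (via fail)
pos 29 'a': at 6 (via fail)
pos 30 'b': at 7
pos 31 'c': at 8  → match P1@[29:31]
pos 32 'd': at 13 (via fail)
pos 33 'a': at 6 (via fail)
pos 34 'c': at 0 (via fail)
pos 35 'b': at 1
pos 36 'd': at 13 (via fail)
pos 37 'b': at 1 (via fail)
pos 38 'c': at 16
pos 39 'c': at 17
pos 40 'd': at 18
pos 41 'b': at 19  → match P4@[37:41]
pos 42 'b': at 2 (via fail)
pos 43 'b': at 3
pos 44 'd': at 13 (via fail)
pos 45 'c': at 14
pos 46 'c': at 15  → match P3@[44:46]
pos 47 'd': at 13 (via fail)
pos 48 'd': at 13 (via fail)
pos 49 'b': at 1 (via fail)
pos 50 'b': at 2
pos 51 'c': at 20
pos 52 'd': at 21  → match P5@[49:52]
pos 53 'a': at 6 (via fail)
pos 54 'd': at 13 (via fail)
pos 55 'a': at 6 (via fail)
pos 56 'b': at 7
pos 57 'b': at 2 (via fail)
pos 58 'c': at 20
pos 59 'd': at 21  → match P5@[56:59]
pos 60 'b': at 1 (via fail)
pos 61 'b': at 2
pos 62 'c': at 20
pos 63 'd': at 21  → match P5@[60:63]
pos 64 'b': at 1 (via fail)
pos 65 'b': at 2

All matches (sorted): [[2,1],[5,4],[14,1],[21,5],[27,5],[31,1],[41,4],[46,3],[52,5],[59,5],[63,5]]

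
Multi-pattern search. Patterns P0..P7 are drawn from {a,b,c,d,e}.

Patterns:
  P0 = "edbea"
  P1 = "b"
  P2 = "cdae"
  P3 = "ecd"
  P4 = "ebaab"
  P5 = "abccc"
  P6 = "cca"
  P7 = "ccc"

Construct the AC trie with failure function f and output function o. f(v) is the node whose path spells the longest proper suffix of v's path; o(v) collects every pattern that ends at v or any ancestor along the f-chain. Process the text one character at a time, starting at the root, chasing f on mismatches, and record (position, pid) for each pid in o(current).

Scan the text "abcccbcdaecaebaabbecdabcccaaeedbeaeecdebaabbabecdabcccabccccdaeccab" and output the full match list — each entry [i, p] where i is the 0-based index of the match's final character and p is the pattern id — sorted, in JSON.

Build:
Trie (insert patterns):
  0='ε' goto a→17 b→6 c→7 e→1
  1='e' goto b→13 c→11 d→2
  2='ed' goto b→3
  3='edb' goto e→4
  4='edbe' goto a→5
  5='edbea' goto ·  [P0 ends]
  6='b' goto ·  [P1 ends]
  7='c' goto c→22 d→8
  8='cd' goto a→9
  9='cda' goto e→10
  10='cdae' goto ·  [P2 ends]
  11='ec' goto d→12
  12='ecd' goto ·  [P3 ends]
  13='eb' goto a→14
  14='eba' goto a→15
  15='ebaa' goto b→16
  16='ebaab' goto ·  [P4 ends]
  17='a' goto b→18
  18='ab' goto c→19
  19='abc' goto c→20
  20='abcc' goto c→21
  21='abccc' goto ·  [P5 ends]
  22='cc' goto a→23 c→24
  23='cca' goto ·  [P6 ends]
  24='ccc' goto ·  [P7 ends]

BFS fail/out derivation:
  n1('e'): parent n0 fail=0; on 'e' 0 → fail=0;  out ∅∪∅=∅
  n6('b'): parent n0 fail=0; on 'b' 0 → fail=0;  out {1}∪∅={1}
  n7('c'): parent n0 fail=0; on 'c' 0 → fail=0;  out ∅∪∅=∅
  n17('a'): parent n0 fail=0; on 'a' 0 → fail=0;  out ∅∪∅=∅
  n2('ed'): parent n1 fail=0; on 'd' 0 → fail=0;  out ∅∪∅=∅
  n8('cd'): parent n7 fail=0; on 'd' 0 → fail=0;  out ∅∪∅=∅
  n11('ec'): parent n1 fail=0; on 'c' 0 → fail=7;  out ∅∪∅=∅
  n13('eb'): parent n1 fail=0; on 'b' 0 → fail=6;  out ∅∪{1}={1}
  n18('ab'): parent n17 fail=0; on 'b' 0 → fail=6;  out ∅∪{1}={1}
  n22('cc'): parent n7 fail=0; on 'c' 0 → fail=7;  out ∅∪∅=∅
  n3('edb'): parent n2 fail=0; on 'b' 0 → fail=6;  out ∅∪{1}={1}
  n9('cda'): parent n8 fail=0; on 'a' 0 → fail=17;  out ∅∪∅=∅
  n12('ecd'): parent n11 fail=7; on 'd' 7 → fail=8;  out {3}∪∅={3}
  n14('eba'): parent n13 fail=6; on 'a' 6→0 → fail=17;  out ∅∪∅=∅
  n19('abc'): parent n18 fail=6; on 'c' 6→0 → fail=7;  out ∅∪∅=∅
  n23('cca'): parent n22 fail=7; on 'a' 7→0 → fail=17;  out {6}∪∅={6}
  n24('ccc'): parent n22 fail=7; on 'c' 7 → fail=22;  out {7}∪∅={7}
  n4('edbe'): parent n3 fail=6; on 'e' 6→0 → fail=1;  out ∅∪∅=∅
  n10('cdae'): parent n9 fail=17; on 'e' 17→0 → fail=1;  out {2}∪∅={2}
  n15('ebaa'): parent n14 fail=17; on 'a' 17→0 → fail=17;  out ∅∪∅=∅
  n20('abcc'): parent n19 fail=7; on 'c' 7 → fail=22;  out ∅∪∅=∅
  n5('edbea'): parent n4 fail=1; on 'a' 1→0 → fail=17;  out {0}∪∅={0}
  n16('ebaab'): parent n15 fail=17; on 'b' 17 → fail=18;  out {4}∪{1}={1,4}
  n21('abccc'): parent n20 fail=22; on 'c' 22 → fail=24;  out {5}∪{7}={5,7}

Run:
pos 0 'a': at 17
pos 1 'b': at 18  ** P1@[1:1]
pos 2 'c': at 19
pos 3 'c': at 20
pos 4 'c': at 21  ** P5@[0:4],P7@[2:4]
pos 5 'b': at 6 ·f  ** P1@[5:5]
pos 6 'c': at 7 ·f
pos 7 'd': at 8
pos 8 'a': at 9
pos 9 'e': at 10  ** P2@[6:9]
pos 10 'c': at 11 ·f
pos 11 'a': at 17 ·f
pos 12 'e': at 1 ·f
pos 13 'b': at 13  ** P1@[13:13]
pos 14 'a': at 14
pos 15 'a': at 15
pos 16 'b': at 16  ** P1@[16:16],P4@[12:16]
pos 17 'b': at 6 ·f  ** P1@[17:17]
pos 18 'e': at 1 ·f
pos 19 'c': at 11
pos 20 'd': at 12  ** P3@[18:20]
pos 21 'a': at 9 ·f
pos 22 'b': at 18 ·f  ** P1@[22:22]
pos 23 'c': at 19
pos 24 'c': at 20
pos 25 'c': at 21  ** P5@[21:25],P7@[23:25]
pos 26 'a': at 23 ·f  ** P6@[24:26]
pos 27 'a': at 17 ·f
pos 28 'e': at 1 ·f
pos 29 'e': at 1 ·f
pos 30 'd': at 2
pos 31 'b': at 3  ** P1@[31:31]
pos 32 'e': at 4
pos 33 'a': at 5  ** P0@[29:33]
pos 34 'e': at 1 ·f
pos 35 'e': at 1 ·f
pos 36 'c': at 11
pos 37 'd': at 12  ** P3@[35:37]
pos 38 'e': at 1 ·f
pos 39 'b': at 13  ** P1@[39:39]
pos 40 'a': at 14
pos 41 'a': at 15
pos 42 'b': at 16  ** P1@[42:42],P4@[38:42]
pos 43 'b': at 6 ·f  ** P1@[43:43]
pos 44 'a': at 17 ·f
pos 45 'b': at 18  ** P1@[45:45]
pos 46 'e': at 1 ·f
pos 47 'c': at 11
pos 48 'd': at 12  ** P3@[46:48]
pos 49 'a': at 9 ·f
pos 50 'b': at 18 ·f  ** P1@[50:50]
pos 51 'c': at 19
pos 52 'c': at 20
pos 53 'c': at 21  ** P5@[49:53],P7@[51:53]
pos 54 'a': at 23 ·f  ** P6@[52:54]
pos 55 'b': at 18 ·f  ** P1@[55:55]
pos 56 'c': at 19
pos 57 'c': at 20
pos 58 'c': at 21  ** P5@[54:58],P7@[56:58]
pos 59 'c': at 24 ·f  ** P7@[57:59]
pos 60 'd': at 8 ·f
pos 61 'a': at 9
pos 62 'e': at 10  ** P2@[59:62]
pos 63 'c': at 11 ·f
pos 64 'c': at 22 ·f
pos 65 'a': at 23  ** P6@[63:65]
pos 66 'b': at 18 ·f  ** P1@[66:66]

Matches: [[1,1],[4,5],[4,7],[5,1],[9,2],[13,1],[16,1],[16,4],[17,1],[20,3],[22,1],[25,5],[25,7],[26,6],[31,1],[33,0],[37,3],[39,1],[42,1],[42,4],[43,1],[45,1],[48,3],[50,1],[53,5],[53,7],[54,6],[55,1],[58,5],[58,7],[59,7],[62,2],[65,6],[66,1]]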